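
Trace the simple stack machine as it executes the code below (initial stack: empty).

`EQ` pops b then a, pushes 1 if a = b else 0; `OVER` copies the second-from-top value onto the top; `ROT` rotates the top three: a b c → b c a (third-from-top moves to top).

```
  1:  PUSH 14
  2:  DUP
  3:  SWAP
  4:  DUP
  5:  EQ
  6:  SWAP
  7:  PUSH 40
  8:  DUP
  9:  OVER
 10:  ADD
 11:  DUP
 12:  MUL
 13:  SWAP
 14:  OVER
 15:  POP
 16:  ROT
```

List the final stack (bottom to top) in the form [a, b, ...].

PUSH 14 : 14
DUP     : 14 14
SWAP    : 14 14
DUP     : 14 14 14
EQ      : 14 1
SWAP    : 1 14
PUSH 40 : 1 14 40
DUP     : 1 14 40 40
OVER    : 1 14 40 40 40
ADD     : 1 14 40 80
DUP     : 1 14 40 80 80
MUL     : 1 14 40 6400
SWAP    : 1 14 6400 40
OVER    : 1 14 6400 40 6400
POP     : 1 14 6400 40
ROT     : 1 6400 40 14

[1, 6400, 40, 14]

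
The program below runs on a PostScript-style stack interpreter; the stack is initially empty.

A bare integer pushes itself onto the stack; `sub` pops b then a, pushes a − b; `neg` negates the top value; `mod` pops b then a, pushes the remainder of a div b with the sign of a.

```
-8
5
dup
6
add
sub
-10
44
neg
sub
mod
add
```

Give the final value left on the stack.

-14

-8  : -8
5   : -8 5
dup : -8 5 5
6   : -8 5 5 6
add : -8 5 11
sub : -8 -6
-10 : -8 -6 -10
44  : -8 -6 -10 44
neg : -8 -6 -10 -44
sub : -8 -6 34
mod : -8 -6
add : -14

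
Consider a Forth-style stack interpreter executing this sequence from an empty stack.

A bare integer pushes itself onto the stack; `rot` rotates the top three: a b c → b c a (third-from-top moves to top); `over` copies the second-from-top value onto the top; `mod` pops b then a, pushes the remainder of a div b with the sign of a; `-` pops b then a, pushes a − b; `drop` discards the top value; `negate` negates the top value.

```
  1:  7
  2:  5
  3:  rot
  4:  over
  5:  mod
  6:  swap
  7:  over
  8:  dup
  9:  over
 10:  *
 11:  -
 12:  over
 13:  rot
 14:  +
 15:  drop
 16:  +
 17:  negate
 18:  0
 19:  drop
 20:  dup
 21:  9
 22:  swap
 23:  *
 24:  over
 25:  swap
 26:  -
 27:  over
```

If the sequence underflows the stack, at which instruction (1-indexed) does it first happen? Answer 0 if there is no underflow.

3

7 : [7]
5 : [7, 5]
rot  — needs 3 operands, stack has 2 → underflow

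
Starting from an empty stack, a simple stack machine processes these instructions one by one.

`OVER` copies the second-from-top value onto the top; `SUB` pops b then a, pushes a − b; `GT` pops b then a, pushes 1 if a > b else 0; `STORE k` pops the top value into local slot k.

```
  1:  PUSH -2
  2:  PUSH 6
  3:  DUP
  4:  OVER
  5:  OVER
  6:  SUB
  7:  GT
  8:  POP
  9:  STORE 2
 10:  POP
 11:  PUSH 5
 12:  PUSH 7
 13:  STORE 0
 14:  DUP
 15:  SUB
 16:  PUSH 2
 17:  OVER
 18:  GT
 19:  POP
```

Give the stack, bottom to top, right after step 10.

[]

PUSH -2 : -2
PUSH 6  : -2 6
DUP     : -2 6 6
OVER    : -2 6 6 6
OVER    : -2 6 6 6 6
SUB     : -2 6 6 0
GT      : -2 6 1
POP     : -2 6
STORE 2 : -2
POP     : (empty)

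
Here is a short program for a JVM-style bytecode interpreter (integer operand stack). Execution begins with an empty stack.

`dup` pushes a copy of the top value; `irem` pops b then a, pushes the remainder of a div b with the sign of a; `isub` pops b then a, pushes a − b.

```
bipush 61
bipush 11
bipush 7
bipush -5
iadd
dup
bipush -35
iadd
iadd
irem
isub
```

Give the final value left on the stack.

50

bipush 61  -> [61]
bipush 11  -> [61, 11]
bipush 7   -> [61, 11, 7]
bipush -5  -> [61, 11, 7, -5]
iadd       -> [61, 11, 2]
dup        -> [61, 11, 2, 2]
bipush -35 -> [61, 11, 2, 2, -35]
iadd       -> [61, 11, 2, -33]
iadd       -> [61, 11, -31]
irem       -> [61, 11]
isub       -> [50]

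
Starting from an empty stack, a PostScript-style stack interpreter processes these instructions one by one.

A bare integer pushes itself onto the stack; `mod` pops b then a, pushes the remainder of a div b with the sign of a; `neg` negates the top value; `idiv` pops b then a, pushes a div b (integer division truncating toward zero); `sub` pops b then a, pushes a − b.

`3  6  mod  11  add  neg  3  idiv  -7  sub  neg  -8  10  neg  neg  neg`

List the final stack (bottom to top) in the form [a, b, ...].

[-3, -8, -10]

3     3
6     3 6
mod   3
11    3 11
add   14
neg   -14
3     -14 3
idiv  -4
-7    -4 -7
sub   3
neg   -3
-8    -3 -8
10    -3 -8 10
neg   -3 -8 -10
neg   -3 -8 10
neg   -3 -8 -10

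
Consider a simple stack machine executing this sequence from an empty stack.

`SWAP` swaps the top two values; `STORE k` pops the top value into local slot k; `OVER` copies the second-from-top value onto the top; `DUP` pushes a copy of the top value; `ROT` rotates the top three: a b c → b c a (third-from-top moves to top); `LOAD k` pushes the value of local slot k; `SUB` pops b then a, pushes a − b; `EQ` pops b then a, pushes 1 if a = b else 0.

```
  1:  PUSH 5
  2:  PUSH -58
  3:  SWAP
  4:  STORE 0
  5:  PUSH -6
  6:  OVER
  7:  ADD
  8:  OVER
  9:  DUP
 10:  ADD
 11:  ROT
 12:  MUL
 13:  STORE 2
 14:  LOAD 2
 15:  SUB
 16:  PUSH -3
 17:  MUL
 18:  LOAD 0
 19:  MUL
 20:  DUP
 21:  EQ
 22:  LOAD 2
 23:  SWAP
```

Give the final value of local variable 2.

6728

PUSH 5   : [5]
PUSH -58 : [5, -58]
SWAP     : [-58, 5]
STORE 0  : [-58]
PUSH -6  : [-58, -6]
OVER     : [-58, -6, -58]
ADD      : [-58, -64]
OVER     : [-58, -64, -58]
DUP      : [-58, -64, -58, -58]
ADD      : [-58, -64, -116]
ROT      : [-64, -116, -58]
MUL      : [-64, 6728]
STORE 2  : [-64]
LOAD 2   : [-64, 6728]
SUB      : [-6792]
PUSH -3  : [-6792, -3]
MUL      : [20376]
LOAD 0   : [20376, 5]
MUL      : [101880]
DUP      : [101880, 101880]
EQ       : [1]
LOAD 2   : [1, 6728]
SWAP     : [6728, 1]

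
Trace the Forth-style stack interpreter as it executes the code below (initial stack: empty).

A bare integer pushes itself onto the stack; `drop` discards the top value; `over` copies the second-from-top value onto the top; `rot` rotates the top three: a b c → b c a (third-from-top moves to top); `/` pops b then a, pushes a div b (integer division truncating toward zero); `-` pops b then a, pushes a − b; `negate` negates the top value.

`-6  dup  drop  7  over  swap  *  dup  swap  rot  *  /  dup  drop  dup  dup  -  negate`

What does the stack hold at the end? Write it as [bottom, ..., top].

-6     -> [-6]
dup    -> [-6, -6]
drop   -> [-6]
7      -> [-6, 7]
over   -> [-6, 7, -6]
swap   -> [-6, -6, 7]
*      -> [-6, -42]
dup    -> [-6, -42, -42]
swap   -> [-6, -42, -42]
rot    -> [-42, -42, -6]
*      -> [-42, 252]
/      -> [0]
dup    -> [0, 0]
drop   -> [0]
dup    -> [0, 0]
dup    -> [0, 0, 0]
-      -> [0, 0]
negate -> [0, 0]

[0, 0]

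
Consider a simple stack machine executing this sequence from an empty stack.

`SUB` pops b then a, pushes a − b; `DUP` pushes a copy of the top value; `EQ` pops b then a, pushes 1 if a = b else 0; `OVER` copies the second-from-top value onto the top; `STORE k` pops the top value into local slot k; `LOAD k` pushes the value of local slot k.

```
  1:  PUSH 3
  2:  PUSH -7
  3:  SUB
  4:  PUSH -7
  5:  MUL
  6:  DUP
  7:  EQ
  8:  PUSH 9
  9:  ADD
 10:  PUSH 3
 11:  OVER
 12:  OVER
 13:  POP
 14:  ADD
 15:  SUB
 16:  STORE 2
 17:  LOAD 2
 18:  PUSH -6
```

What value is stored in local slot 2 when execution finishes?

-3

PUSH 3  -> 3
PUSH -7 -> 3 -7
SUB     -> 10
PUSH -7 -> 10 -7
MUL     -> -70
DUP     -> -70 -70
EQ      -> 1
PUSH 9  -> 1 9
ADD     -> 10
PUSH 3  -> 10 3
OVER    -> 10 3 10
OVER    -> 10 3 10 3
POP     -> 10 3 10
ADD     -> 10 13
SUB     -> -3
STORE 2 -> (empty)
LOAD 2  -> -3
PUSH -6 -> -3 -6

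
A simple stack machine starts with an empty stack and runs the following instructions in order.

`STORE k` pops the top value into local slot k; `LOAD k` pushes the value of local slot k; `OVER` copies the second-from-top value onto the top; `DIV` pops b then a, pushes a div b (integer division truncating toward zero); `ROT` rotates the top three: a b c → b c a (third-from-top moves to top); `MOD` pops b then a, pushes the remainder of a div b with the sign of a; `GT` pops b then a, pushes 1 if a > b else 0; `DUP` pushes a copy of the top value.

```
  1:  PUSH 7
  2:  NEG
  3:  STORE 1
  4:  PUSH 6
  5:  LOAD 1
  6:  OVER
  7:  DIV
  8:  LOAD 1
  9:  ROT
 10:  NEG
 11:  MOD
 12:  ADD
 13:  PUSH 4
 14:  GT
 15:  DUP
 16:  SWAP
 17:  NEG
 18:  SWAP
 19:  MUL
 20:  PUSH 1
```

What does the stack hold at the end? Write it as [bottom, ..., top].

[0, 1]

PUSH 7  → [7]
NEG     → [-7]
STORE 1 → []
PUSH 6  → [6]
LOAD 1  → [6, -7]
OVER    → [6, -7, 6]
DIV     → [6, -1]
LOAD 1  → [6, -1, -7]
ROT     → [-1, -7, 6]
NEG     → [-1, -7, -6]
MOD     → [-1, -1]
ADD     → [-2]
PUSH 4  → [-2, 4]
GT      → [0]
DUP     → [0, 0]
SWAP    → [0, 0]
NEG     → [0, 0]
SWAP    → [0, 0]
MUL     → [0]
PUSH 1  → [0, 1]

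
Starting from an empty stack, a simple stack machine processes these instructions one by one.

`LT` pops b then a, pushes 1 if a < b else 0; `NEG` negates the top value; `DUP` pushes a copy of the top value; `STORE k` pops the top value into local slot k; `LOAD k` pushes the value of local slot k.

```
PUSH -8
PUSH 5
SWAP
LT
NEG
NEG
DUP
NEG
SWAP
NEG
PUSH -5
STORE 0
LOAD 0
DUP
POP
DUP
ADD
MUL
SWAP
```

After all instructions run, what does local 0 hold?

-5

PUSH -8 : [-8]
PUSH 5  : [-8, 5]
SWAP    : [5, -8]
LT      : [0]
NEG     : [0]
NEG     : [0]
DUP     : [0, 0]
NEG     : [0, 0]
SWAP    : [0, 0]
NEG     : [0, 0]
PUSH -5 : [0, 0, -5]
STORE 0 : [0, 0]
LOAD 0  : [0, 0, -5]
DUP     : [0, 0, -5, -5]
POP     : [0, 0, -5]
DUP     : [0, 0, -5, -5]
ADD     : [0, 0, -10]
MUL     : [0, 0]
SWAP    : [0, 0]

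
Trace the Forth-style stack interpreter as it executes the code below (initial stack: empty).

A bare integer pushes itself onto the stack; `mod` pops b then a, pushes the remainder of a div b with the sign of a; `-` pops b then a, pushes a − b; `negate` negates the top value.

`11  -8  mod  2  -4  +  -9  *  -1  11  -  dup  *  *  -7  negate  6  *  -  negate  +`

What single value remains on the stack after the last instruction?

11     → 11
-8     → 11 -8
mod    → 3
2      → 3 2
-4     → 3 2 -4
+      → 3 -2
-9     → 3 -2 -9
*      → 3 18
-1     → 3 18 -1
11     → 3 18 -1 11
-      → 3 18 -12
dup    → 3 18 -12 -12
*      → 3 18 144
*      → 3 2592
-7     → 3 2592 -7
negate → 3 2592 7
6      → 3 2592 7 6
*      → 3 2592 42
-      → 3 2550
negate → 3 -2550
+      → -2547

-2547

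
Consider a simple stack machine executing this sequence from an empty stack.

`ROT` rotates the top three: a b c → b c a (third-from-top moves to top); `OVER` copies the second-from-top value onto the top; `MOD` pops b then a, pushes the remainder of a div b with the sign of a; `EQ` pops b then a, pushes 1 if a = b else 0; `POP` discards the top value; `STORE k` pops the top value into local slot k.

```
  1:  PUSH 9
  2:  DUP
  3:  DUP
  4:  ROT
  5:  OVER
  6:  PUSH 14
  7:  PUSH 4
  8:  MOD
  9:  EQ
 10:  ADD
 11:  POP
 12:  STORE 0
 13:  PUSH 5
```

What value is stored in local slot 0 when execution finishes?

PUSH 9  -> [9]
DUP     -> [9, 9]
DUP     -> [9, 9, 9]
ROT     -> [9, 9, 9]
OVER    -> [9, 9, 9, 9]
PUSH 14 -> [9, 9, 9, 9, 14]
PUSH 4  -> [9, 9, 9, 9, 14, 4]
MOD     -> [9, 9, 9, 9, 2]
EQ      -> [9, 9, 9, 0]
ADD     -> [9, 9, 9]
POP     -> [9, 9]
STORE 0 -> [9]
PUSH 5  -> [9, 5]

9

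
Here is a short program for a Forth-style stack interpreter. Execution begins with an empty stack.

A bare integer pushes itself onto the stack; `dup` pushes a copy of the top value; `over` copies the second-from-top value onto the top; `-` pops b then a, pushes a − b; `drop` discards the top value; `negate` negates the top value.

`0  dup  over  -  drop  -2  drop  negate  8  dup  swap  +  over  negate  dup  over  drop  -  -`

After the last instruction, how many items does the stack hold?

0       [0]
dup     [0, 0]
over    [0, 0, 0]
-       [0, 0]
drop    [0]
-2      [0, -2]
drop    [0]
negate  [0]
8       [0, 8]
dup     [0, 8, 8]
swap    [0, 8, 8]
+       [0, 16]
over    [0, 16, 0]
negate  [0, 16, 0]
dup     [0, 16, 0, 0]
over    [0, 16, 0, 0, 0]
drop    [0, 16, 0, 0]
-       [0, 16, 0]
-       [0, 16]

2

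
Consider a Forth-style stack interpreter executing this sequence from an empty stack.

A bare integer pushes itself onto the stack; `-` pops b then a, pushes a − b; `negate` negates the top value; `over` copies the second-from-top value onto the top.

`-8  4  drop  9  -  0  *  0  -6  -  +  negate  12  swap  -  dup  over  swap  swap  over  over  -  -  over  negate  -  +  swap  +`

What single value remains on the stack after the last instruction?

-8      -8
4       -8 4
drop    -8
9       -8 9
-       -17
0       -17 0
*       0
0       0 0
-6      0 0 -6
-       0 6
+       6
negate  -6
12      -6 12
swap    12 -6
-       18
dup     18 18
over    18 18 18
swap    18 18 18
swap    18 18 18
over    18 18 18 18
over    18 18 18 18 18
-       18 18 18 0
-       18 18 18
over    18 18 18 18
negate  18 18 18 -18
-       18 18 36
+       18 54
swap    54 18
+       72

72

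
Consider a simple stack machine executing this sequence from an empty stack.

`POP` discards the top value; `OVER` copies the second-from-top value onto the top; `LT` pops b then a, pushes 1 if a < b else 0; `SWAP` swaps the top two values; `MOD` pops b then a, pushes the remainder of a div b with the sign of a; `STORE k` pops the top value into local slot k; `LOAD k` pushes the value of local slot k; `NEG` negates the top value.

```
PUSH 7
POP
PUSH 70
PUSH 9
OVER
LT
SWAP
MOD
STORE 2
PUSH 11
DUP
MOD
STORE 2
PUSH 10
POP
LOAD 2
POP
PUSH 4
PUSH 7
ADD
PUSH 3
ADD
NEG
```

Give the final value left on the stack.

-14

PUSH 7   7
POP      (empty)
PUSH 70  70
PUSH 9   70 9
OVER     70 9 70
LT       70 1
SWAP     1 70
MOD      1
STORE 2  (empty)
PUSH 11  11
DUP      11 11
MOD      0
STORE 2  (empty)
PUSH 10  10
POP      (empty)
LOAD 2   0
POP      (empty)
PUSH 4   4
PUSH 7   4 7
ADD      11
PUSH 3   11 3
ADD      14
NEG      -14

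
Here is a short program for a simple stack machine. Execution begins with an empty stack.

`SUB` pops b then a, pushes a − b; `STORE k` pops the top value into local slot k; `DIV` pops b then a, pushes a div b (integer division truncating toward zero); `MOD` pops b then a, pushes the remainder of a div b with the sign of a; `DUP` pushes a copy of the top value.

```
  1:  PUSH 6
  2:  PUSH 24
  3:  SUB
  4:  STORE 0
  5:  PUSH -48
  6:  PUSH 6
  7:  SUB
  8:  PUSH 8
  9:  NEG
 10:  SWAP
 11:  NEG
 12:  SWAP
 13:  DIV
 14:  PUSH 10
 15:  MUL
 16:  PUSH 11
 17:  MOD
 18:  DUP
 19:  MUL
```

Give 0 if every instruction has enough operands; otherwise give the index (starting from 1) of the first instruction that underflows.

0

PUSH 6   -> 6
PUSH 24  -> 6 24
SUB      -> -18
STORE 0  -> (empty)
PUSH -48 -> -48
PUSH 6   -> -48 6
SUB      -> -54
PUSH 8   -> -54 8
NEG      -> -54 -8
SWAP     -> -8 -54
NEG      -> -8 54
SWAP     -> 54 -8
DIV      -> -6
PUSH 10  -> -6 10
MUL      -> -60
PUSH 11  -> -60 11
MOD      -> -5
DUP      -> -5 -5
MUL      -> 25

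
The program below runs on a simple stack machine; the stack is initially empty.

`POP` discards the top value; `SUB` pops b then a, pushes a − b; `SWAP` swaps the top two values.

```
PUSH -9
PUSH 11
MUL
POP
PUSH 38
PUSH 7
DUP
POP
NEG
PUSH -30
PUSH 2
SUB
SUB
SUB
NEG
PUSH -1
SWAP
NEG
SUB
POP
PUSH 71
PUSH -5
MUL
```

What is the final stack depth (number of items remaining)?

PUSH -9  : [-9]
PUSH 11  : [-9, 11]
MUL      : [-99]
POP      : []
PUSH 38  : [38]
PUSH 7   : [38, 7]
DUP      : [38, 7, 7]
POP      : [38, 7]
NEG      : [38, -7]
PUSH -30 : [38, -7, -30]
PUSH 2   : [38, -7, -30, 2]
SUB      : [38, -7, -32]
SUB      : [38, 25]
SUB      : [13]
NEG      : [-13]
PUSH -1  : [-13, -1]
SWAP     : [-1, -13]
NEG      : [-1, 13]
SUB      : [-14]
POP      : []
PUSH 71  : [71]
PUSH -5  : [71, -5]
MUL      : [-355]

1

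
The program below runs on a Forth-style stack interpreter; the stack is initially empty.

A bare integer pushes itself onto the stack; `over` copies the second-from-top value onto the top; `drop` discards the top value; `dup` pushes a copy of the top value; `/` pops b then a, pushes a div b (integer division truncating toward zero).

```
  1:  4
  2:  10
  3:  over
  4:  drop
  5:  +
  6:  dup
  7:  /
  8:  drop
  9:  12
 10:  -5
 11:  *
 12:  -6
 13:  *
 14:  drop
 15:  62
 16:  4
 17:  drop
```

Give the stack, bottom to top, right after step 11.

[-60]

4    -> [4]
10   -> [4, 10]
over -> [4, 10, 4]
drop -> [4, 10]
+    -> [14]
dup  -> [14, 14]
/    -> [1]
drop -> []
12   -> [12]
-5   -> [12, -5]
*    -> [-60]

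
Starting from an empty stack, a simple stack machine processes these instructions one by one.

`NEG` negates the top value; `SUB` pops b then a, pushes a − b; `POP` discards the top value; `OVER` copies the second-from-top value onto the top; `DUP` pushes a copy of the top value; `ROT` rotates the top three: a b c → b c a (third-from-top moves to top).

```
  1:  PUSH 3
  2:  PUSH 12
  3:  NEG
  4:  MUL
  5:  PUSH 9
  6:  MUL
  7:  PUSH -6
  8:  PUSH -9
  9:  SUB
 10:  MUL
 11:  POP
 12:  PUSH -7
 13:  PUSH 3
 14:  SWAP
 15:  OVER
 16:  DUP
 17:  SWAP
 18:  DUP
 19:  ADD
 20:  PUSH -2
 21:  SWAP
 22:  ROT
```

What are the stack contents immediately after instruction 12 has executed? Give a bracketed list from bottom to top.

[-7]

PUSH 3   [3]
PUSH 12  [3, 12]
NEG      [3, -12]
MUL      [-36]
PUSH 9   [-36, 9]
MUL      [-324]
PUSH -6  [-324, -6]
PUSH -9  [-324, -6, -9]
SUB      [-324, 3]
MUL      [-972]
POP      []
PUSH -7  [-7]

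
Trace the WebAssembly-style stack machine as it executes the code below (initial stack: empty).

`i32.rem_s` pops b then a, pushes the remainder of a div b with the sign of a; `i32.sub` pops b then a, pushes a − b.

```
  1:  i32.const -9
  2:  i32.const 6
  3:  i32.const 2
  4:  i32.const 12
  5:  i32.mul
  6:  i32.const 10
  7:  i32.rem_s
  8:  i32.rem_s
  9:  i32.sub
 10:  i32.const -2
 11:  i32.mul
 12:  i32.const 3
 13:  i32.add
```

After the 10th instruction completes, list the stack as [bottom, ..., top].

i32.const -9 → -9
i32.const 6  → -9 6
i32.const 2  → -9 6 2
i32.const 12 → -9 6 2 12
i32.mul      → -9 6 24
i32.const 10 → -9 6 24 10
i32.rem_s    → -9 6 4
i32.rem_s    → -9 2
i32.sub      → -11
i32.const -2 → -11 -2

[-11, -2]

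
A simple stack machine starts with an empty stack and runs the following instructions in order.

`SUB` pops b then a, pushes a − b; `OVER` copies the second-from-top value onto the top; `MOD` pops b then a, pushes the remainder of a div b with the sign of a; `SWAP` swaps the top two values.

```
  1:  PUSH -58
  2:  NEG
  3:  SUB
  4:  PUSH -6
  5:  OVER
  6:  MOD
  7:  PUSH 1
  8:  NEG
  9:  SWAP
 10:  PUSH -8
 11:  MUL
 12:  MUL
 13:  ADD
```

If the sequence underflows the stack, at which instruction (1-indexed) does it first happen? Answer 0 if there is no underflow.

3

PUSH -58 -> -58
NEG      -> 58
SUB  — needs 2 operands, stack has 1 → underflow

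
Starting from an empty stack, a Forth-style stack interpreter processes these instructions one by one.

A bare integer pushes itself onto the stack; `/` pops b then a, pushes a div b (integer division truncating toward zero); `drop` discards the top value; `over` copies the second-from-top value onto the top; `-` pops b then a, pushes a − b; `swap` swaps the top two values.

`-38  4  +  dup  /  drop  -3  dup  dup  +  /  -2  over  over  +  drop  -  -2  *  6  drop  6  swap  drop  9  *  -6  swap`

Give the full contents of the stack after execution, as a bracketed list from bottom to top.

[-6, 54]

-38  → [-38]
4    → [-38, 4]
+    → [-34]
dup  → [-34, -34]
/    → [1]
drop → []
-3   → [-3]
dup  → [-3, -3]
dup  → [-3, -3, -3]
+    → [-3, -6]
/    → [0]
-2   → [0, -2]
over → [0, -2, 0]
over → [0, -2, 0, -2]
+    → [0, -2, -2]
drop → [0, -2]
-    → [2]
-2   → [2, -2]
*    → [-4]
6    → [-4, 6]
drop → [-4]
6    → [-4, 6]
swap → [6, -4]
drop → [6]
9    → [6, 9]
*    → [54]
-6   → [54, -6]
swap → [-6, 54]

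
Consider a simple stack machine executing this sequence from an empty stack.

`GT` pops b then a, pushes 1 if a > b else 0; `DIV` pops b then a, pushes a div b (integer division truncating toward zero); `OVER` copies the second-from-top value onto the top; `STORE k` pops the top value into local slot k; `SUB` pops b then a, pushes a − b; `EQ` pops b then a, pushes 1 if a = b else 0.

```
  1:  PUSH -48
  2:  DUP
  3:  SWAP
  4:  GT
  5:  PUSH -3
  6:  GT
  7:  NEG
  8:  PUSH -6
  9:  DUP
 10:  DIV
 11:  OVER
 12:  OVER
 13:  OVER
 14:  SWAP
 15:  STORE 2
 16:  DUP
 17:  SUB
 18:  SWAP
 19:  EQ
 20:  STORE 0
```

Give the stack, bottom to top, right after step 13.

[-1, 1, -1, 1, -1]

PUSH -48  [-48]
DUP       [-48, -48]
SWAP      [-48, -48]
GT        [0]
PUSH -3   [0, -3]
GT        [1]
NEG       [-1]
PUSH -6   [-1, -6]
DUP       [-1, -6, -6]
DIV       [-1, 1]
OVER      [-1, 1, -1]
OVER      [-1, 1, -1, 1]
OVER      [-1, 1, -1, 1, -1]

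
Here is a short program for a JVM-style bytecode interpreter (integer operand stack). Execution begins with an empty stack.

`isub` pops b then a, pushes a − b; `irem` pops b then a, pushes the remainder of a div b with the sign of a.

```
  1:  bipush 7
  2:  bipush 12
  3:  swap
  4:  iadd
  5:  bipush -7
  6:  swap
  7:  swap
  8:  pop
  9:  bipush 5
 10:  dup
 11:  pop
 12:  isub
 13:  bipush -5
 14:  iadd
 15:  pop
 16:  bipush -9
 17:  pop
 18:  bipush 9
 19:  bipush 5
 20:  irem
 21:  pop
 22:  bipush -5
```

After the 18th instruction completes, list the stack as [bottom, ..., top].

bipush 7   [7]
bipush 12  [7, 12]
swap       [12, 7]
iadd       [19]
bipush -7  [19, -7]
swap       [-7, 19]
swap       [19, -7]
pop        [19]
bipush 5   [19, 5]
dup        [19, 5, 5]
pop        [19, 5]
isub       [14]
bipush -5  [14, -5]
iadd       [9]
pop        []
bipush -9  [-9]
pop        []
bipush 9   [9]

[9]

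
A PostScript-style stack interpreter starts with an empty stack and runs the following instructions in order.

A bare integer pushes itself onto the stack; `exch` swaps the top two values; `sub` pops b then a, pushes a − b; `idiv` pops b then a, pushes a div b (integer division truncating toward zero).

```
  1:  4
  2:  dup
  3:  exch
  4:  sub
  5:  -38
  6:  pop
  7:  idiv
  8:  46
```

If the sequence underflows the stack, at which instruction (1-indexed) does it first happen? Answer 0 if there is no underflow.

7

4     4
dup   4 4
exch  4 4
sub   0
-38   0 -38
pop   0
idiv  — needs 2 operands, stack has 1 → underflow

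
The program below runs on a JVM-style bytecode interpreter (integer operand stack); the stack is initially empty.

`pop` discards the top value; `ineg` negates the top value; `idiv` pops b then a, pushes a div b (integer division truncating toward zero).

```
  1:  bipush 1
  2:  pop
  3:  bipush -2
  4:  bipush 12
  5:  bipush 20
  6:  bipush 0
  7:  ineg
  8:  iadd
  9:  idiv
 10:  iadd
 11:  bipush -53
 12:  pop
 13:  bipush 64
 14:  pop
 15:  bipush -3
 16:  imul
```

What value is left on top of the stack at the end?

bipush 1   -> [1]
pop        -> []
bipush -2  -> [-2]
bipush 12  -> [-2, 12]
bipush 20  -> [-2, 12, 20]
bipush 0   -> [-2, 12, 20, 0]
ineg       -> [-2, 12, 20, 0]
iadd       -> [-2, 12, 20]
idiv       -> [-2, 0]
iadd       -> [-2]
bipush -53 -> [-2, -53]
pop        -> [-2]
bipush 64  -> [-2, 64]
pop        -> [-2]
bipush -3  -> [-2, -3]
imul       -> [6]

6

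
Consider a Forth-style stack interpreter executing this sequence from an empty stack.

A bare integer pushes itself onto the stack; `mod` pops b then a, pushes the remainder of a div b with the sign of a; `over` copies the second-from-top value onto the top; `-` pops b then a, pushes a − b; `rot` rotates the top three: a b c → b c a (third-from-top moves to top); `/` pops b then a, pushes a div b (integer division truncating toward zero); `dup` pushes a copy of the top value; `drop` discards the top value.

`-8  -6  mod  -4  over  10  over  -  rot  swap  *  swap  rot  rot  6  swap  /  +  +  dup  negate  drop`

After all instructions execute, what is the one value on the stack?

-8     -> [-8]
-6     -> [-8, -6]
mod    -> [-2]
-4     -> [-2, -4]
over   -> [-2, -4, -2]
10     -> [-2, -4, -2, 10]
over   -> [-2, -4, -2, 10, -2]
-      -> [-2, -4, -2, 12]
rot    -> [-2, -2, 12, -4]
swap   -> [-2, -2, -4, 12]
*      -> [-2, -2, -48]
swap   -> [-2, -48, -2]
rot    -> [-48, -2, -2]
rot    -> [-2, -2, -48]
6      -> [-2, -2, -48, 6]
swap   -> [-2, -2, 6, -48]
/      -> [-2, -2, 0]
+      -> [-2, -2]
+      -> [-4]
dup    -> [-4, -4]
negate -> [-4, 4]
drop   -> [-4]

-4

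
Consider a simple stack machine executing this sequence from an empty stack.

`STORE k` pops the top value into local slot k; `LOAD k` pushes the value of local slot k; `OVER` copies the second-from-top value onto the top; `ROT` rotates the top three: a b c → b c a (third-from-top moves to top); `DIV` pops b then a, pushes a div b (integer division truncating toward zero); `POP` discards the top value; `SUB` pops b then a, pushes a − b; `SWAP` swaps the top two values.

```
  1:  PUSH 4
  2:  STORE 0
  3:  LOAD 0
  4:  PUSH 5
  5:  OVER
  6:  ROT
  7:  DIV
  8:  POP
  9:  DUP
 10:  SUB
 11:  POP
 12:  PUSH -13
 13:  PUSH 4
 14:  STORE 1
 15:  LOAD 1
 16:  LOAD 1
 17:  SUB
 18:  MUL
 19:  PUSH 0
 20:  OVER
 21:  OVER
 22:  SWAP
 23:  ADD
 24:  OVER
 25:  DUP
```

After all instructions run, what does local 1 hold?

PUSH 4   -> [4]
STORE 0  -> []
LOAD 0   -> [4]
PUSH 5   -> [4, 5]
OVER     -> [4, 5, 4]
ROT      -> [5, 4, 4]
DIV      -> [5, 1]
POP      -> [5]
DUP      -> [5, 5]
SUB      -> [0]
POP      -> []
PUSH -13 -> [-13]
PUSH 4   -> [-13, 4]
STORE 1  -> [-13]
LOAD 1   -> [-13, 4]
LOAD 1   -> [-13, 4, 4]
SUB      -> [-13, 0]
MUL      -> [0]
PUSH 0   -> [0, 0]
OVER     -> [0, 0, 0]
OVER     -> [0, 0, 0, 0]
SWAP     -> [0, 0, 0, 0]
ADD      -> [0, 0, 0]
OVER     -> [0, 0, 0, 0]
DUP      -> [0, 0, 0, 0, 0]

4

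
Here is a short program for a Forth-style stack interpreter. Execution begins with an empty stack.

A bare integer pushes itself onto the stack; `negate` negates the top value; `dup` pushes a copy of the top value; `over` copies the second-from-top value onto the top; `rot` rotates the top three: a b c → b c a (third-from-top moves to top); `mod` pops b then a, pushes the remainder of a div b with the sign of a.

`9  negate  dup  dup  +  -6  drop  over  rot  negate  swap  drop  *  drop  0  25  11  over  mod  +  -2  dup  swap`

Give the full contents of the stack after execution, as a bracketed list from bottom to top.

[0, 36, -2, -2]

9      → [9]
negate → [-9]
dup    → [-9, -9]
dup    → [-9, -9, -9]
+      → [-9, -18]
-6     → [-9, -18, -6]
drop   → [-9, -18]
over   → [-9, -18, -9]
rot    → [-18, -9, -9]
negate → [-18, -9, 9]
swap   → [-18, 9, -9]
drop   → [-18, 9]
*      → [-162]
drop   → []
0      → [0]
25     → [0, 25]
11     → [0, 25, 11]
over   → [0, 25, 11, 25]
mod    → [0, 25, 11]
+      → [0, 36]
-2     → [0, 36, -2]
dup    → [0, 36, -2, -2]
swap   → [0, 36, -2, -2]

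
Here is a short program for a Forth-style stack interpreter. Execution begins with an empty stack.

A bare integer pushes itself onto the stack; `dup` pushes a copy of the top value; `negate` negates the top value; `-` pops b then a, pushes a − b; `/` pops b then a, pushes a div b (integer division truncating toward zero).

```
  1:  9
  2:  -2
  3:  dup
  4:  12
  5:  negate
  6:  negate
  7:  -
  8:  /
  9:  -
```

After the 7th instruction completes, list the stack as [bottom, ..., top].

9      -> 9
-2     -> 9 -2
dup    -> 9 -2 -2
12     -> 9 -2 -2 12
negate -> 9 -2 -2 -12
negate -> 9 -2 -2 12
-      -> 9 -2 -14

[9, -2, -14]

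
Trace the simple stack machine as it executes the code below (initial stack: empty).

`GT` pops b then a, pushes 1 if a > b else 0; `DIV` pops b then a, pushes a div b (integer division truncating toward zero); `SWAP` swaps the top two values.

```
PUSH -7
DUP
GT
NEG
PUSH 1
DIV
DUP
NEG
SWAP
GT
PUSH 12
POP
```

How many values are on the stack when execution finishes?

1

PUSH -7 → -7
DUP     → -7 -7
GT      → 0
NEG     → 0
PUSH 1  → 0 1
DIV     → 0
DUP     → 0 0
NEG     → 0 0
SWAP    → 0 0
GT      → 0
PUSH 12 → 0 12
POP     → 0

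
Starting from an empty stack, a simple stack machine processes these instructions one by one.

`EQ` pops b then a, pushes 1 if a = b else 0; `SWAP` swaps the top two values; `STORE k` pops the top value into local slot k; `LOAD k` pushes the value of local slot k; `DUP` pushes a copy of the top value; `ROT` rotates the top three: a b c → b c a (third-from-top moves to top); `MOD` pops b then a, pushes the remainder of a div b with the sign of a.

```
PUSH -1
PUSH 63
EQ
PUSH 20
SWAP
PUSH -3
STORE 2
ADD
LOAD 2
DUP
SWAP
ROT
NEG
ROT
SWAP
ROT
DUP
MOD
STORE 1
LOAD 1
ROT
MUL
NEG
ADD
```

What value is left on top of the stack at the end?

PUSH -1 : [-1]
PUSH 63 : [-1, 63]
EQ      : [0]
PUSH 20 : [0, 20]
SWAP    : [20, 0]
PUSH -3 : [20, 0, -3]
STORE 2 : [20, 0]
ADD     : [20]
LOAD 2  : [20, -3]
DUP     : [20, -3, -3]
SWAP    : [20, -3, -3]
ROT     : [-3, -3, 20]
NEG     : [-3, -3, -20]
ROT     : [-3, -20, -3]
SWAP    : [-3, -3, -20]
ROT     : [-3, -20, -3]
DUP     : [-3, -20, -3, -3]
MOD     : [-3, -20, 0]
STORE 1 : [-3, -20]
LOAD 1  : [-3, -20, 0]
ROT     : [-20, 0, -3]
MUL     : [-20, 0]
NEG     : [-20, 0]
ADD     : [-20]

-20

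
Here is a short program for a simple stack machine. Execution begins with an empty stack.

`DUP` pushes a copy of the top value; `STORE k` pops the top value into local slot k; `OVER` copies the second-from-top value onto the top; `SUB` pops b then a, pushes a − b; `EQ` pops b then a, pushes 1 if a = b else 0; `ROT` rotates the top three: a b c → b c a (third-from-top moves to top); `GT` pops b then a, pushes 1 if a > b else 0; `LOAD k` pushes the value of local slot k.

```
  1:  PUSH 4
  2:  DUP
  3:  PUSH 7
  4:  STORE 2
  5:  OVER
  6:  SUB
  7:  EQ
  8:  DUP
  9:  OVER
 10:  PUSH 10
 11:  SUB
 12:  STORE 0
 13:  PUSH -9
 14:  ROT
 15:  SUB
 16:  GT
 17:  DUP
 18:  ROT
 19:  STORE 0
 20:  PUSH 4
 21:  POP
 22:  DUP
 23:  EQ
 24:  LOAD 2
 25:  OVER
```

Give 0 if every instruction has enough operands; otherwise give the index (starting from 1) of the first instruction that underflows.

PUSH 4   [4]
DUP      [4, 4]
PUSH 7   [4, 4, 7]
STORE 2  [4, 4]
OVER     [4, 4, 4]
SUB      [4, 0]
EQ       [0]
DUP      [0, 0]
OVER     [0, 0, 0]
PUSH 10  [0, 0, 0, 10]
SUB      [0, 0, -10]
STORE 0  [0, 0]
PUSH -9  [0, 0, -9]
ROT      [0, -9, 0]
SUB      [0, -9]
GT       [1]
DUP      [1, 1]
ROT  — needs 3 operands, stack has 2 → underflow

18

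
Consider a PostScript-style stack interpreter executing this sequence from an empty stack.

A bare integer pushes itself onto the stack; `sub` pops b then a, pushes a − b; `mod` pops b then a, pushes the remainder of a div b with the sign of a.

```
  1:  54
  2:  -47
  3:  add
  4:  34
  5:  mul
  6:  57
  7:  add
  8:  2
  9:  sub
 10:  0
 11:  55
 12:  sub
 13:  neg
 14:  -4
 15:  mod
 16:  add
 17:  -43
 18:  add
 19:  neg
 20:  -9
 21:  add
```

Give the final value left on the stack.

-262

54  -> 54
-47 -> 54 -47
add -> 7
34  -> 7 34
mul -> 238
57  -> 238 57
add -> 295
2   -> 295 2
sub -> 293
0   -> 293 0
55  -> 293 0 55
sub -> 293 -55
neg -> 293 55
-4  -> 293 55 -4
mod -> 293 3
add -> 296
-43 -> 296 -43
add -> 253
neg -> -253
-9  -> -253 -9
add -> -262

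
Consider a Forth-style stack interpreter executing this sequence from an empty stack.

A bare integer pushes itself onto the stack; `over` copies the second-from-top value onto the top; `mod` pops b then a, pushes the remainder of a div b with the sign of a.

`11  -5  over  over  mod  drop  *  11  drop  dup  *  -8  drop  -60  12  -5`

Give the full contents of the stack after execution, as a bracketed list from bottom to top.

[3025, -60, 12, -5]

11   -> [11]
-5   -> [11, -5]
over -> [11, -5, 11]
over -> [11, -5, 11, -5]
mod  -> [11, -5, 1]
drop -> [11, -5]
*    -> [-55]
11   -> [-55, 11]
drop -> [-55]
dup  -> [-55, -55]
*    -> [3025]
-8   -> [3025, -8]
drop -> [3025]
-60  -> [3025, -60]
12   -> [3025, -60, 12]
-5   -> [3025, -60, 12, -5]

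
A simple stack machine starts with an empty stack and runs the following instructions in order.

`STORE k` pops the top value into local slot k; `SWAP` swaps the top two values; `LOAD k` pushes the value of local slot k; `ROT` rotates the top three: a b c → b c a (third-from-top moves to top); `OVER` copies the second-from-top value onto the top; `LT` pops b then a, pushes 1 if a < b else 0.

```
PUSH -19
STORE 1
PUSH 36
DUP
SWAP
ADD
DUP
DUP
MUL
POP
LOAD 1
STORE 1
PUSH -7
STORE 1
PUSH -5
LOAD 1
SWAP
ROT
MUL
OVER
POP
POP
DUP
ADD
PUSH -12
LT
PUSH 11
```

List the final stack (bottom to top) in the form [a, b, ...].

[1, 11]

PUSH -19  [-19]
STORE 1   []
PUSH 36   [36]
DUP       [36, 36]
SWAP      [36, 36]
ADD       [72]
DUP       [72, 72]
DUP       [72, 72, 72]
MUL       [72, 5184]
POP       [72]
LOAD 1    [72, -19]
STORE 1   [72]
PUSH -7   [72, -7]
STORE 1   [72]
PUSH -5   [72, -5]
LOAD 1    [72, -5, -7]
SWAP      [72, -7, -5]
ROT       [-7, -5, 72]
MUL       [-7, -360]
OVER      [-7, -360, -7]
POP       [-7, -360]
POP       [-7]
DUP       [-7, -7]
ADD       [-14]
PUSH -12  [-14, -12]
LT        [1]
PUSH 11   [1, 11]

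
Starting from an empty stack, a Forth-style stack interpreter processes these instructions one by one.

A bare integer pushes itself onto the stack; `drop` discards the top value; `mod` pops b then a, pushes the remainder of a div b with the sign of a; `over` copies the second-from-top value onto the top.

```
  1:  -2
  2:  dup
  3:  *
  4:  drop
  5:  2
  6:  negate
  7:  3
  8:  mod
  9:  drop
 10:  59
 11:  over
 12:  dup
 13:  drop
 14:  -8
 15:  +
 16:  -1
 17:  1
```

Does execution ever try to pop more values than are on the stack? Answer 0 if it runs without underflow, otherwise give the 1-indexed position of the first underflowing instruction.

-2     -> [-2]
dup    -> [-2, -2]
*      -> [4]
drop   -> []
2      -> [2]
negate -> [-2]
3      -> [-2, 3]
mod    -> [-2]
drop   -> []
59     -> [59]
over  — needs 2 operands, stack has 1 → underflow

11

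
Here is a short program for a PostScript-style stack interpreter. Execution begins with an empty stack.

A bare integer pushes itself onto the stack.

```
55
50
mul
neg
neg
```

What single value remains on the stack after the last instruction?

55  -> 55
50  -> 55 50
mul -> 2750
neg -> -2750
neg -> 2750

2750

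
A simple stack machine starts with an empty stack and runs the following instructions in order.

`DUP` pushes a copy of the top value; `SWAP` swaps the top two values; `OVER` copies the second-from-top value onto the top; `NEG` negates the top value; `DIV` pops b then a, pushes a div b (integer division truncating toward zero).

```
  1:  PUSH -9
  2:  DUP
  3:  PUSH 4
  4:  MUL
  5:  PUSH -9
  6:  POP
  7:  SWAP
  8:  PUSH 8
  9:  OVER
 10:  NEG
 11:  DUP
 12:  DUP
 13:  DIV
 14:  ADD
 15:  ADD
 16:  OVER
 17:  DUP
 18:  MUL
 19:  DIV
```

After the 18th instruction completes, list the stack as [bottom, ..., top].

[-36, -9, 18, 81]

PUSH -9 : -9
DUP     : -9 -9
PUSH 4  : -9 -9 4
MUL     : -9 -36
PUSH -9 : -9 -36 -9
POP     : -9 -36
SWAP    : -36 -9
PUSH 8  : -36 -9 8
OVER    : -36 -9 8 -9
NEG     : -36 -9 8 9
DUP     : -36 -9 8 9 9
DUP     : -36 -9 8 9 9 9
DIV     : -36 -9 8 9 1
ADD     : -36 -9 8 10
ADD     : -36 -9 18
OVER    : -36 -9 18 -9
DUP     : -36 -9 18 -9 -9
MUL     : -36 -9 18 81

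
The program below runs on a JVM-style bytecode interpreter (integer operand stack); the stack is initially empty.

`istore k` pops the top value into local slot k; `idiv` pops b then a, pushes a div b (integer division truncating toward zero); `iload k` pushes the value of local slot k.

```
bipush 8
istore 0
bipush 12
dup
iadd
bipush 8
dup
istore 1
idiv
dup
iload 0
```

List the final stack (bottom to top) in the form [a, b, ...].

[3, 3, 8]

bipush 8  : [8]
istore 0  : []
bipush 12 : [12]
dup       : [12, 12]
iadd      : [24]
bipush 8  : [24, 8]
dup       : [24, 8, 8]
istore 1  : [24, 8]
idiv      : [3]
dup       : [3, 3]
iload 0   : [3, 3, 8]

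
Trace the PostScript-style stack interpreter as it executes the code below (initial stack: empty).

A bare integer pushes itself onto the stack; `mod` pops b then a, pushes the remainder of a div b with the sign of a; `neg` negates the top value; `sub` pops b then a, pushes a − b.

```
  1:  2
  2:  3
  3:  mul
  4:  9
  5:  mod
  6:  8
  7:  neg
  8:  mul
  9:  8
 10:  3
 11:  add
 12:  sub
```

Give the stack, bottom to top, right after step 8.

[-48]

2   → 2
3   → 2 3
mul → 6
9   → 6 9
mod → 6
8   → 6 8
neg → 6 -8
mul → -48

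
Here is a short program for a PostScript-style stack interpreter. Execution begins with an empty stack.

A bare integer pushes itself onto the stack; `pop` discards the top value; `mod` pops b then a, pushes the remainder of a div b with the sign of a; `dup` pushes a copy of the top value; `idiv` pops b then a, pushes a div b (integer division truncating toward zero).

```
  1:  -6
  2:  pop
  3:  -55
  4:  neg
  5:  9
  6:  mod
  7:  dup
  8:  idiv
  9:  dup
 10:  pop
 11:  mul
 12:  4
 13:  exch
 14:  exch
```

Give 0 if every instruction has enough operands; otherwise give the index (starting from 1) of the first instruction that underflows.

11

-6   → -6
pop  → (empty)
-55  → -55
neg  → 55
9    → 55 9
mod  → 1
dup  → 1 1
idiv → 1
dup  → 1 1
pop  → 1
mul  — needs 2 operands, stack has 1 → underflow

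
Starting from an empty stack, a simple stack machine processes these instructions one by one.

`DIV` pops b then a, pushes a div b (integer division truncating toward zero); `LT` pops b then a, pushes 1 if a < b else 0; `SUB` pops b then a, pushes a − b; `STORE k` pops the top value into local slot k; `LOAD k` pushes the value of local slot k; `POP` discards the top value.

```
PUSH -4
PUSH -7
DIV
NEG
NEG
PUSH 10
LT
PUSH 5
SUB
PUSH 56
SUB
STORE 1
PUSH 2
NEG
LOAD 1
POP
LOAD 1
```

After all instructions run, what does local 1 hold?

-60

PUSH -4  -4
PUSH -7  -4 -7
DIV      0
NEG      0
NEG      0
PUSH 10  0 10
LT       1
PUSH 5   1 5
SUB      -4
PUSH 56  -4 56
SUB      -60
STORE 1  (empty)
PUSH 2   2
NEG      -2
LOAD 1   -2 -60
POP      -2
LOAD 1   -2 -60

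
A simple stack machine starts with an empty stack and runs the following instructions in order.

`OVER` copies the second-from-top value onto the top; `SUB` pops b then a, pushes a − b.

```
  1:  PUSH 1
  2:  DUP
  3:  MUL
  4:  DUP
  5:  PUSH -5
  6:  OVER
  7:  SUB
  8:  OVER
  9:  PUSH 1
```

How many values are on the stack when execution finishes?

PUSH 1  : 1
DUP     : 1 1
MUL     : 1
DUP     : 1 1
PUSH -5 : 1 1 -5
OVER    : 1 1 -5 1
SUB     : 1 1 -6
OVER    : 1 1 -6 1
PUSH 1  : 1 1 -6 1 1

5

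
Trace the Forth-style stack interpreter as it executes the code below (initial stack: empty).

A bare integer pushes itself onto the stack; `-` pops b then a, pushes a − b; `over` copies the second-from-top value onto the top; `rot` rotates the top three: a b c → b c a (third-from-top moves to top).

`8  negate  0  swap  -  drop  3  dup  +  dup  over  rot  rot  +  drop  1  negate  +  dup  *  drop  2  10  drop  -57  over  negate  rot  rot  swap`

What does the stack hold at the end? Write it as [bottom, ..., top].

8      -> [8]
negate -> [-8]
0      -> [-8, 0]
swap   -> [0, -8]
-      -> [8]
drop   -> []
3      -> [3]
dup    -> [3, 3]
+      -> [6]
dup    -> [6, 6]
over   -> [6, 6, 6]
rot    -> [6, 6, 6]
rot    -> [6, 6, 6]
+      -> [6, 12]
drop   -> [6]
1      -> [6, 1]
negate -> [6, -1]
+      -> [5]
dup    -> [5, 5]
*      -> [25]
drop   -> []
2      -> [2]
10     -> [2, 10]
drop   -> [2]
-57    -> [2, -57]
over   -> [2, -57, 2]
negate -> [2, -57, -2]
rot    -> [-57, -2, 2]
rot    -> [-2, 2, -57]
swap   -> [-2, -57, 2]

[-2, -57, 2]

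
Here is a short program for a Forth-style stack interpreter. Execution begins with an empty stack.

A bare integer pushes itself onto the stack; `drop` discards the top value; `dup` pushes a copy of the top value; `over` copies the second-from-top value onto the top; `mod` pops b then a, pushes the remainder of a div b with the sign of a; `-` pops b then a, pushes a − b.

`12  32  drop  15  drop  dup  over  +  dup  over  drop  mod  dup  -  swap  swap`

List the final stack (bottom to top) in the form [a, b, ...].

12   -> [12]
32   -> [12, 32]
drop -> [12]
15   -> [12, 15]
drop -> [12]
dup  -> [12, 12]
over -> [12, 12, 12]
+    -> [12, 24]
dup  -> [12, 24, 24]
over -> [12, 24, 24, 24]
drop -> [12, 24, 24]
mod  -> [12, 0]
dup  -> [12, 0, 0]
-    -> [12, 0]
swap -> [0, 12]
swap -> [12, 0]

[12, 0]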